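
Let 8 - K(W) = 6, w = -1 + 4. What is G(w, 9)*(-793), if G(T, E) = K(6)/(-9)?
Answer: 1586/9 ≈ 176.22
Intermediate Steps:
w = 3
K(W) = 2 (K(W) = 8 - 1*6 = 8 - 6 = 2)
G(T, E) = -2/9 (G(T, E) = 2/(-9) = 2*(-⅑) = -2/9)
G(w, 9)*(-793) = -2/9*(-793) = 1586/9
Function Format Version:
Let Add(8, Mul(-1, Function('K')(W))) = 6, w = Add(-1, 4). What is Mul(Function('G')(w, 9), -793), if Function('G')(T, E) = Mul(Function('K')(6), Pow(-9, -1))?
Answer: Rational(1586, 9) ≈ 176.22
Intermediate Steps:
w = 3
Function('K')(W) = 2 (Function('K')(W) = Add(8, Mul(-1, 6)) = Add(8, -6) = 2)
Function('G')(T, E) = Rational(-2, 9) (Function('G')(T, E) = Mul(2, Pow(-9, -1)) = Mul(2, Rational(-1, 9)) = Rational(-2, 9))
Mul(Function('G')(w, 9), -793) = Mul(Rational(-2, 9), -793) = Rational(1586, 9)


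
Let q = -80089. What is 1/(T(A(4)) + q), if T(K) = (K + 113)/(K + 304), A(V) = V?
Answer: -308/24667295 ≈ -1.2486e-5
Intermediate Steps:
T(K) = (113 + K)/(304 + K)
1/(T(A(4)) + q) = 1/((113 + 4)/(304 + 4) - 80089) = 1/(117/308 - 80089) = 1/(-24667295/308) = -308/24667295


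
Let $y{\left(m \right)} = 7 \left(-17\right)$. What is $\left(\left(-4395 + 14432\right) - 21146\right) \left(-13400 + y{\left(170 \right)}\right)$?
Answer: $150182571$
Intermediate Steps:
$y{\left(m \right)} = -119$
$\left(\left(-4395 + 14432\right) - 21146\right) \left(-13400 + y{\left(170 \right)}\right) = \left(\left(-4395 + 14432\right) - 21146\right) \left(-13400 - 119\right) = \left(10037 - 21146\right) \left(-13519\right) = \left(-11109\right) \left(-13519\right) = 150182571$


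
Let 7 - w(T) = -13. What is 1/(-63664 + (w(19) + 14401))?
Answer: -1/49243 ≈ -2.0307e-5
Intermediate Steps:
w(T) = 20 (w(T) = 7 - 1*(-13) = 7 + 13 = 20)
1/(-63664 + (w(19) + 14401)) = 1/(-63664 + (20 + 14401)) = 1/(-63664 + 14421) = 1/(-49243) = -1/49243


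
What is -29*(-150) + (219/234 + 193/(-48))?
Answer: 2712475/624 ≈ 4346.9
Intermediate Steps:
-29*(-150) + (219/234 + 193/(-48)) = 4350 + (219*(1/234) + 193*(-1/48)) = 4350 + (73/78 - 193/48) = 4350 - 1925/624 = 2712475/624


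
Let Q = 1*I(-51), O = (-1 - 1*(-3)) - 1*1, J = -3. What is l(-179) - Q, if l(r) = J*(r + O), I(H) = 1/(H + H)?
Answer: 54469/102 ≈ 534.01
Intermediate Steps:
O = 1 (O = (-1 + 3) - 1 = 2 - 1 = 1)
I(H) = 1/(2*H)
l(r) = -3 - 3*r (l(r) = -3*(r + 1) = -3*(1 + r) = -3 - 3*r)
Q = -1/102 (Q = 1*((½)/(-51)) = 1*((½)*(-1/51)) = 1*(-1/102) = -1/102 ≈ -0.0098039)
l(-179) - Q = (-3 - 3*(-179)) - 1*(-1/102) = (-3 + 537) + 1/102 = 534 + 1/102 = 54469/102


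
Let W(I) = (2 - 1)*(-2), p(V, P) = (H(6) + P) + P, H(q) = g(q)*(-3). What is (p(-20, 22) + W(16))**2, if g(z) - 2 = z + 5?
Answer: 9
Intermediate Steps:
g(z) = 7 + z (g(z) = 2 + (z + 5) = 2 + (5 + z) = 7 + z)
H(q) = -21 - 3*q (H(q) = (7 + q)*(-3) = -21 - 3*q)
p(V, P) = -39 + 2*P (p(V, P) = ((-21 - 3*6) + P) + P = ((-21 - 18) + P) + P = (-39 + P) + P = -39 + 2*P)
W(I) = -2 (W(I) = 1*(-2) = -2)
(p(-20, 22) + W(16))**2 = ((-39 + 2*22) - 2)**2 = ((-39 + 44) - 2)**2 = (5 - 2)**2 = 3**2 = 9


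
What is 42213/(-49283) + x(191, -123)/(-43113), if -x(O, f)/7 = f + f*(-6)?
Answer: -76560274/101177999 ≈ -0.75669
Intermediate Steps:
x(O, f) = 35*f (x(O, f) = -7*(f + f*(-6)) = -7*(f - 6*f) = -(-35)*f = 35*f)
42213/(-49283) + x(191, -123)/(-43113) = 42213/(-49283) + (35*(-123))/(-43113) = 42213*(-1/49283) - 4305*(-1/43113) = -42213/49283 + 205/2053 = -76560274/101177999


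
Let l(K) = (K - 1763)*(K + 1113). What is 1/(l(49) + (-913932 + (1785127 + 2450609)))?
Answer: 1/1330136 ≈ 7.5180e-7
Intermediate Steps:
l(K) = (-1763 + K)*(1113 + K)
1/(l(49) + (-913932 + (1785127 + 2450609))) = 1/((-1962219 + 49² - 650*49) + (-913932 + (1785127 + 2450609))) = 1/((-1962219 + 2401 - 31850) + (-913932 + 4235736)) = 1/(-1991668 + 3321804) = 1/1330136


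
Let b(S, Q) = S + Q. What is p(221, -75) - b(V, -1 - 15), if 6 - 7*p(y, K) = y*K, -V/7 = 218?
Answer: 27375/7 ≈ 3910.7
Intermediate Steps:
V = -1526 (V = -7*218 = -1526)
p(y, K) = 6/7 - K*y/7 (p(y, K) = 6/7 - y*K/7 = 6/7 - K*y/7)
b(S, Q) = Q + S
p(221, -75) - b(V, -1 - 15) = (6/7 - ⅐*(-75)*221) - ((-1 - 15) - 1526) = (6/7 + 16575/7) - (-16 - 1526) = 16581/7 - 1*(-1542) = 16581/7 + 1542 = 27375/7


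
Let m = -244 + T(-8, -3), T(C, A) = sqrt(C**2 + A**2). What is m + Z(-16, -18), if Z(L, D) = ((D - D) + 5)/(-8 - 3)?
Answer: -2689/11 + sqrt(73) ≈ -235.91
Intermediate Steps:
Z(L, D) = -5/11 (Z(L, D) = (0 + 5)/(-11) = 5*(-1/11) = -5/11)
T(C, A) = sqrt(A**2 + C**2)
m = -244 + sqrt(73) (m = -244 + sqrt((-3)**2 + (-8)**2) = -244 + sqrt(9 + 64) = -244 + sqrt(73) ≈ -235.46)
m + Z(-16, -18) = (-244 + sqrt(73)) - 5/11 = -2689/11 + sqrt(73)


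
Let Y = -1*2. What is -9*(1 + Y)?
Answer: 9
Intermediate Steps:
Y = -2
-9*(1 + Y) = -9*(1 - 2) = -9*(-1) = 9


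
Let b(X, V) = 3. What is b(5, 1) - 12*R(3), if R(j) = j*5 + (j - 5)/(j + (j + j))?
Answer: -523/3 ≈ -174.33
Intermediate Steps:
R(j) = 5*j + (-5 + j)/(3*j) (R(j) = 5*j + (-5 + j)/(j + 2*j) = 5*j + (-5 + j)/((3*j)) = 5*j + (-5 + j)*(1/(3*j)) = 5*j + (-5 + j)/(3*j))
b(5, 1) - 12*R(3) = 3 - 4*(-5 + 3*(1 + 15*3))/3 = 3 - 4*(-5 + 3*(1 + 45))/3 = 3 - 4*(-5 + 3*46)/3 = 3 - 4*(-5 + 138)/3 = 3 - 4*133/3 = 3 - 12*133/9 = 3 - 532/3 = -523/3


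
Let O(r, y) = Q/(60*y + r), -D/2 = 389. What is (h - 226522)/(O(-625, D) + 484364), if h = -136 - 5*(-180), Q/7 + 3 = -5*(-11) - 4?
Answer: -5339741095/11456419342 ≈ -0.46609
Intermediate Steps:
D = -778 (D = -2*389 = -778)
Q = 336 (Q = -21 + 7*(-5*(-11) - 4) = -21 + 7*(55 - 4) = -21 + 7*51 = -21 + 357 = 336)
h = 764 (h = -136 + 900 = 764)
O(r, y) = 336/(r + 60*y) (O(r, y) = 336/(60*y + r) = 336/(r + 60*y))
(h - 226522)/(O(-625, D) + 484364) = (764 - 226522)/(336/(-625 + 60*(-778)) + 484364) = -225758/(336/(-625 - 46680) + 484364) = -225758/(336/(-47305) + 484364) = -225758/(336*(-1/47305) + 484364) = -225758/(-336/47305 + 484364) = -225758/22912838684/47305 = -225758*47305/22912838684 = -5339741095/11456419342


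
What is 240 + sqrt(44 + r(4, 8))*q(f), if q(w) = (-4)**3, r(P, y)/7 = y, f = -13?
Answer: -400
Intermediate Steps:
r(P, y) = 7*y
q(w) = -64
240 + sqrt(44 + r(4, 8))*q(f) = 240 + sqrt(44 + 7*8)*(-64) = 240 + sqrt(44 + 56)*(-64) = 240 + sqrt(100)*(-64) = 240 + 10*(-64) = 240 - 640 = -400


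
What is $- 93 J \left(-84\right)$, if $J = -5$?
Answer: $-39060$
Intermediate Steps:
$- 93 J \left(-84\right) = \left(-93\right) \left(-5\right) \left(-84\right) = 465 \left(-84\right) = -39060$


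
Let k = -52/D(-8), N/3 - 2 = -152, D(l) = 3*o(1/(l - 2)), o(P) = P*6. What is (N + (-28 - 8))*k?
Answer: -14040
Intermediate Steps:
o(P) = 6*P
D(l) = 18/(-2 + l) (D(l) = 3*(6/(l - 2)) = 3*(6/(-2 + l)) = 18/(-2 + l))
N = -450 (N = 6 + 3*(-152) = 6 - 456 = -450)
k = 260/9 (k = -52/(18/(-2 - 8)) = -52/(18/(-10)) = -52/(18*(-⅒)) = -52/(-9/5) = -52*(-5/9) = 260/9 ≈ 28.889)
(N + (-28 - 8))*k = (-450 + (-28 - 8))*(260/9) = (-450 - 36)*(260/9) = -486*260/9 = -14040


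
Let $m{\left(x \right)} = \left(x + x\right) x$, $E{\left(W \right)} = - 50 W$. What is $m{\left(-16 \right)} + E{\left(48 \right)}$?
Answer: $-1888$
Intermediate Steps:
$m{\left(x \right)} = 2 x^{2}$ ($m{\left(x \right)} = 2 x x = 2 x^{2}$)
$m{\left(-16 \right)} + E{\left(48 \right)} = 2 \left(-16\right)^{2} - 2400 = 2 \cdot 256 - 2400 = 512 - 2400 = -1888$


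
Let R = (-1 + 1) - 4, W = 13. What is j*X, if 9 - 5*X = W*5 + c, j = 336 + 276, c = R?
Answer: -31824/5 ≈ -6364.8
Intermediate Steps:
R = -4 (R = 0 - 4 = -4)
c = -4
j = 612
X = -52/5 (X = 9/5 - (13*5 - 4)/5 = 9/5 - (65 - 4)/5 = 9/5 - ⅕*61 = 9/5 - 61/5 = -52/5 ≈ -10.400)
j*X = 612*(-52/5) = -31824/5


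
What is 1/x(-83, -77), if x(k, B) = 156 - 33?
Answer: 1/123 ≈ 0.0081301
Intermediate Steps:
x(k, B) = 123
1/x(-83, -77) = 1/123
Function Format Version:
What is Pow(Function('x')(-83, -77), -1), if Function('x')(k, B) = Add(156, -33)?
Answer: Rational(1, 123) ≈ 0.0081301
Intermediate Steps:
Function('x')(k, B) = 123
Pow(Function('x')(-83, -77), -1) = Pow(123, -1) = Rational(1, 123)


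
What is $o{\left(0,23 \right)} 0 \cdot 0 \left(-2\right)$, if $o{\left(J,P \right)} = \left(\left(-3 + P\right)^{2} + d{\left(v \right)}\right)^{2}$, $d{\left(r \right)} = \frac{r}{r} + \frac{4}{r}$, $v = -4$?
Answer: $0$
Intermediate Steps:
$d{\left(r \right)} = 1 + \frac{4}{r}$
$o{\left(J,P \right)} = \left(-3 + P\right)^{4}$ ($o{\left(J,P \right)} = \left(\left(-3 + P\right)^{2} + \frac{4 - 4}{-4}\right)^{2} = \left(\left(-3 + P\right)^{2} - 0\right)^{2} = \left(\left(-3 + P\right)^{2} + 0\right)^{2} = \left(\left(-3 + P\right)^{2}\right)^{2} = \left(-3 + P\right)^{4}$)
$o{\left(0,23 \right)} 0 \cdot 0 \left(-2\right) = \left(-3 + 23\right)^{4} \cdot 0 \cdot 0 \left(-2\right) = 20^{4} \cdot 0 \left(-2\right) = 160000 \cdot 0 = 0$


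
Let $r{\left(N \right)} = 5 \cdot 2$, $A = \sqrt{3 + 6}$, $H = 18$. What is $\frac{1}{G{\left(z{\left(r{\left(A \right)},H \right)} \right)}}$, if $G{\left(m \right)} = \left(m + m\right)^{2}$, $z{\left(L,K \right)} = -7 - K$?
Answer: $\frac{1}{2500} \approx 0.0004$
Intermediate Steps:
$A = 3$ ($A = \sqrt{9} = 3$)
$r{\left(N \right)} = 10$
$G{\left(m \right)} = 4 m^{2}$ ($G{\left(m \right)} = \left(2 m\right)^{2} = 4 m^{2}$)
$\frac{1}{G{\left(z{\left(r{\left(A \right)},H \right)} \right)}} = \frac{1}{4 \left(-7 - 18\right)^{2}} = \frac{1}{4 \left(-25\right)^{2}} = \frac{1}{4 \cdot 625} = \frac{1}{2500}$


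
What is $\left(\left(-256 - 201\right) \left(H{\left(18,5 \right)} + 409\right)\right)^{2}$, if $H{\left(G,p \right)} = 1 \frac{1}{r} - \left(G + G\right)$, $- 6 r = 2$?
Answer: $28591428100$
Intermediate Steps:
$r = - \frac{1}{3}$ ($r = \left(- \frac{1}{6}\right) 2 = - \frac{1}{3} \approx -0.33333$)
$H{\left(G,p \right)} = -3 - 2 G$ ($H{\left(G,p \right)} = 1 \frac{1}{- \frac{1}{3}} - \left(G + G\right) = 1 \left(-3\right) - 2 G = -3 - 2 G$)
$\left(\left(-256 - 201\right) \left(H{\left(18,5 \right)} + 409\right)\right)^{2} = \left(\left(-256 - 201\right) \left(\left(-3 - 36\right) + 409\right)\right)^{2} = \left(- 457 \left(\left(-3 - 36\right) + 409\right)\right)^{2} = \left(- 457 \left(-39 + 409\right)\right)^{2} = \left(\left(-457\right) 370\right)^{2} = \left(-169090\right)^{2} = 28591428100$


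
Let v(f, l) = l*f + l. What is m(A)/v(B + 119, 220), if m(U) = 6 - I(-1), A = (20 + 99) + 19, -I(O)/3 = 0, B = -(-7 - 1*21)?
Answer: 3/16280 ≈ 0.00018428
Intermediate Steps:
B = 28 (B = -(-7 - 21) = -1*(-28) = 28)
I(O) = 0 (I(O) = -3*0 = 0)
A = 138 (A = 119 + 19 = 138)
v(f, l) = l + f*l (v(f, l) = f*l + l = l + f*l)
m(U) = 6 (m(U) = 6 - 1*0 = 6 + 0 = 6)
m(A)/v(B + 119, 220) = 6/((220*(1 + (28 + 119)))) = 6/((220*(1 + 147))) = 6/((220*148)) = 6/32560 = 6*(1/32560) = 3/16280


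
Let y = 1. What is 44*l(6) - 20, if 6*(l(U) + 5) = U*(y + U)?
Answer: 68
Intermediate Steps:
l(U) = -5 + U*(1 + U)/6 (l(U) = -5 + (U*(1 + U))/6 = -5 + U*(1 + U)/6)
44*l(6) - 20 = 44*(-5 + (1/6)*6 + (1/6)*6**2) - 20 = 44*(-5 + 1 + (1/6)*36) - 20 = 44*(-5 + 1 + 6) - 20 = 44*2 - 20 = 88 - 20 = 68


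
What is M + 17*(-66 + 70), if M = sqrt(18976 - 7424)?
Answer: 68 + 76*sqrt(2) ≈ 175.48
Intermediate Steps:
M = 76*sqrt(2) (M = sqrt(11552) = 76*sqrt(2) ≈ 107.48)
M + 17*(-66 + 70) = 76*sqrt(2) + 17*(-66 + 70) = 76*sqrt(2) + 17*4 = 76*sqrt(2) + 68 = 68 + 76*sqrt(2)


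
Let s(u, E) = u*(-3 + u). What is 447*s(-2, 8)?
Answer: 4470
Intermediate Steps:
447*s(-2, 8) = 447*(-2*(-3 - 2)) = 447*(-2*(-5)) = 447*10 = 4470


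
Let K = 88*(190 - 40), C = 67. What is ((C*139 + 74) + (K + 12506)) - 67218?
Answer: -32125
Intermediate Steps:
K = 13200 (K = 88*150 = 13200)
((C*139 + 74) + (K + 12506)) - 67218 = ((67*139 + 74) + (13200 + 12506)) - 67218 = ((9313 + 74) + 25706) - 67218 = (9387 + 25706) - 67218 = 35093 - 67218 = -32125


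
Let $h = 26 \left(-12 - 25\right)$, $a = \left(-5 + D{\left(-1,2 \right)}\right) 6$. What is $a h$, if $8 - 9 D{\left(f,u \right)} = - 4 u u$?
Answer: $13468$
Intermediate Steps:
$D{\left(f,u \right)} = \frac{8}{9} + \frac{4 u^{2}}{9}$ ($D{\left(f,u \right)} = \frac{8}{9} - \frac{- 4 u u}{9} = \frac{8}{9} - \frac{\left(-4\right) u^{2}}{9} = \frac{8}{9} + \frac{4 u^{2}}{9}$)
$a = -14$ ($a = \left(-5 + \left(\frac{8}{9} + \frac{4 \cdot 2^{2}}{9}\right)\right) 6 = \left(-5 + \left(\frac{8}{9} + \frac{4}{9} \cdot 4\right)\right) 6 = \left(-5 + \left(\frac{8}{9} + \frac{16}{9}\right)\right) 6 = \left(-5 + \frac{8}{3}\right) 6 = \left(- \frac{7}{3}\right) 6 = -14$)
$h = -962$ ($h = 26 \left(-37\right) = -962$)
$a h = \left(-14\right) \left(-962\right) = 13468$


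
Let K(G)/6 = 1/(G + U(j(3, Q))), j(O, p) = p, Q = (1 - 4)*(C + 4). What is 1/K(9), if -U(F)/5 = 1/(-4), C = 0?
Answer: 41/24 ≈ 1.7083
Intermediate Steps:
Q = -12 (Q = (1 - 4)*(0 + 4) = -3*4 = -12)
U(F) = 5/4 (U(F) = -5/(-4) = -5*(-¼) = 5/4)
K(G) = 6/(5/4 + G) (K(G) = 6/(G + 5/4) = 6/(5/4 + G))
1/K(9) = 1/(24/(5 + 4*9)) = 1/(24/(5 + 36)) = 1/(24/41) = 41/24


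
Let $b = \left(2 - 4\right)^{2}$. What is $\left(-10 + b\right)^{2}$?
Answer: $36$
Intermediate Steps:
$b = 4$ ($b = \left(-2\right)^{2} = 4$)
$\left(-10 + b\right)^{2} = \left(-10 + 4\right)^{2} = \left(-6\right)^{2} = 36$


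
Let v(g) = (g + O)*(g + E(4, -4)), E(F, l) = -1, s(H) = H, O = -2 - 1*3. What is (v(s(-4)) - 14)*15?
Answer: 465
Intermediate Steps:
O = -5 (O = -2 - 3 = -5)
v(g) = (-1 + g)*(-5 + g) (v(g) = (g - 5)*(g - 1) = (-5 + g)*(-1 + g) = (-1 + g)*(-5 + g))
(v(s(-4)) - 14)*15 = ((5 + (-4)² - 6*(-4)) - 14)*15 = ((5 + 16 + 24) - 14)*15 = (45 - 14)*15 = 31*15 = 465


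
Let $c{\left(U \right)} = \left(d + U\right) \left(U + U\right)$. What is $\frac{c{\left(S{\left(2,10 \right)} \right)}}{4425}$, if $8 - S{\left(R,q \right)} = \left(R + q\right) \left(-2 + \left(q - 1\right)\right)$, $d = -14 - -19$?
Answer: $\frac{10792}{4425} \approx 2.4389$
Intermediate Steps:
$d = 5$ ($d = -14 + 19 = 5$)
$S{\left(R,q \right)} = 8 - \left(-3 + q\right) \left(R + q\right)$ ($S{\left(R,q \right)} = 8 - \left(R + q\right) \left(-2 + \left(q - 1\right)\right) = 8 - \left(R + q\right) \left(-2 + \left(-1 + q\right)\right) = 8 - \left(R + q\right) \left(-3 + q\right) = 8 - \left(-3 + q\right) \left(R + q\right)$)
$c{\left(U \right)} = 2 U \left(5 + U\right)$ ($c{\left(U \right)} = \left(5 + U\right) \left(U + U\right) = \left(5 + U\right) 2 U = 2 U \left(5 + U\right)$)
$\frac{c{\left(S{\left(2,10 \right)} \right)}}{4425} = \frac{2 \left(8 - 10^{2} + 3 \cdot 2 + 3 \cdot 10 - 2 \cdot 10\right) \left(5 + \left(8 - 10^{2} + 3 \cdot 2 + 3 \cdot 10 - 2 \cdot 10\right)\right)}{4425} = 2 \left(8 - 100 + 6 + 30 - 20\right) \left(5 + \left(8 - 100 + 6 + 30 - 20\right)\right) \frac{1}{4425} = 2 \left(-76\right) \left(5 - 76\right) \frac{1}{4425} = 2 \left(-76\right) \left(-71\right) \frac{1}{4425} = 10792 \cdot \frac{1}{4425} = \frac{10792}{4425}$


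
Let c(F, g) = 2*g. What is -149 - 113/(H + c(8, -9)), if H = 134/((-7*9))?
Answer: -181813/1268 ≈ -143.39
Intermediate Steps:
H = -134/63 (H = 134/(-63) = 134*(-1/63) = -134/63 ≈ -2.1270)
-149 - 113/(H + c(8, -9)) = -149 - 113/(-134/63 + 2*(-9)) = -149 - 113/(-134/63 - 18) = -149 - 113/(-1268/63) = -149 - 113*(-63/1268) = -149 + 7119/1268 = -181813/1268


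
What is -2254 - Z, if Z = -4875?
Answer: 2621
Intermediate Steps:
-2254 - Z = -2254 - 1*(-4875) = -2254 + 4875 = 2621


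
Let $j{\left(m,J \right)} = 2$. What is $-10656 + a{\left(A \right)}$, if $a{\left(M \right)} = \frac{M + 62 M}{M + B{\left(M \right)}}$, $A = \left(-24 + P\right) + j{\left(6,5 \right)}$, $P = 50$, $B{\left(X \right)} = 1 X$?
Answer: $- \frac{21249}{2} \approx -10625.0$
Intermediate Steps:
$B{\left(X \right)} = X$
$A = 28$ ($A = \left(-24 + 50\right) + 2 = 26 + 2 = 28$)
$a{\left(M \right)} = \frac{63}{2}$ ($a{\left(M \right)} = \frac{M + 62 M}{M + M} = \frac{63 M}{2 M} = 63 M \frac{1}{2 M} = \frac{63}{2}$)
$-10656 + a{\left(A \right)} = -10656 + \frac{63}{2} = - \frac{21249}{2}$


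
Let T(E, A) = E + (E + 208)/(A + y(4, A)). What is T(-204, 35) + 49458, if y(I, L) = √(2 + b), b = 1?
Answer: 30094264/611 - 2*√3/611 ≈ 49254.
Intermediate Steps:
y(I, L) = √3 (y(I, L) = √(2 + 1) = √3)
T(E, A) = E + (208 + E)/(A + √3) (T(E, A) = E + (E + 208)/(A + √3) = E + (208 + E)/(A + √3))
T(-204, 35) + 49458 = (208 - 204 + 35*(-204) - 204*√3)/(35 + √3) + 49458 = (208 - 204 - 7140 - 204*√3)/(35 + √3) + 49458 = (-7136 - 204*√3)/(35 + √3) + 49458 = 49458 + (-7136 - 204*√3)/(35 + √3)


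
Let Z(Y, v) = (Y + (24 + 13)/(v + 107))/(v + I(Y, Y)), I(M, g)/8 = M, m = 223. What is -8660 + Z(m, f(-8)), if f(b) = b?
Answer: -761306863/87912 ≈ -8659.9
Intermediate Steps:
I(M, g) = 8*M
Z(Y, v) = (Y + 37/(107 + v))/(v + 8*Y) (Z(Y, v) = (Y + (24 + 13)/(v + 107))/(v + 8*Y) = (Y + 37/(107 + v))/(v + 8*Y))
-8660 + Z(m, f(-8)) = -8660 + (37 + 107*223 + 223*(-8))/((-8)² + 107*(-8) + 856*223 + 8*223*(-8)) = -8660 + (37 + 23861 - 1784)/(64 - 856 + 190888 - 14272) = -8660 + 22114/175824 = -8660 + (1/175824)*22114 = -8660 + 11057/87912 = -761306863/87912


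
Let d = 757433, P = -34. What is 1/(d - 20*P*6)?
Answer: 1/761513 ≈ 1.3132e-6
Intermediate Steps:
1/(d - 20*P*6) = 1/(757433 - 20*(-34)*6) = 1/(757433 + 680*6) = 1/(757433 + 4080) = 1/761513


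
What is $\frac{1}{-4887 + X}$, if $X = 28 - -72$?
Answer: $- \frac{1}{4787} \approx -0.0002089$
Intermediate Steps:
$X = 100$ ($X = 28 + 72 = 100$)
$\frac{1}{-4887 + X} = \frac{1}{-4887 + 100} = \frac{1}{-4787} = - \frac{1}{4787}$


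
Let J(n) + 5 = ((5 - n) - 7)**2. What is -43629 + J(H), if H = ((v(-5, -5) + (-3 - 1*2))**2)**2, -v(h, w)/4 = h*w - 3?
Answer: 5595818395827575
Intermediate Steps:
v(h, w) = 12 - 4*h*w (v(h, w) = -4*(h*w - 3) = -4*(-3 + h*w) = 12 - 4*h*w)
H = 74805201 (H = (((12 - 4*(-5)*(-5)) + (-3 - 1*2))**2)**2 = (((12 - 100) + (-3 - 2))**2)**2 = ((-88 - 5)**2)**2 = ((-93)**2)**2 = 8649**2 = 74805201)
J(n) = -5 + (-2 - n)**2 (J(n) = -5 + ((5 - n) - 7)**2 = -5 + (-2 - n)**2)
-43629 + J(H) = -43629 + (-5 + (2 + 74805201)**2) = -43629 + (-5 + 74805203**2) = -43629 + (-5 + 5595818395871209) = -43629 + 5595818395871204 = 5595818395827575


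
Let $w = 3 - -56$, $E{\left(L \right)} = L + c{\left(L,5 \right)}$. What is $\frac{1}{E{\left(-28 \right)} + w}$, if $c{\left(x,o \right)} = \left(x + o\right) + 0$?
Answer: $\frac{1}{8} \approx 0.125$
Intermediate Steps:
$c{\left(x,o \right)} = o + x$ ($c{\left(x,o \right)} = \left(o + x\right) + 0 = o + x$)
$E{\left(L \right)} = 5 + 2 L$ ($E{\left(L \right)} = L + \left(5 + L\right) = 5 + 2 L$)
$w = 59$ ($w = 3 + 56 = 59$)
$\frac{1}{E{\left(-28 \right)} + w} = \frac{1}{\left(5 + 2 \left(-28\right)\right) + 59} = \frac{1}{\left(5 - 56\right) + 59} = \frac{1}{-51 + 59} = \frac{1}{8}$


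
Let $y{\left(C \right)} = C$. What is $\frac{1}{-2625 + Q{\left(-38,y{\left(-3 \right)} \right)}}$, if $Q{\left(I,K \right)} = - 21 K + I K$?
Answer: $- \frac{1}{2448} \approx -0.0004085$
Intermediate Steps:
$\frac{1}{-2625 + Q{\left(-38,y{\left(-3 \right)} \right)}} = \frac{1}{-2625 - 3 \left(-21 - 38\right)} = \frac{1}{-2625 - -177} = \frac{1}{-2625 + 177} = \frac{1}{-2448} = - \frac{1}{2448}$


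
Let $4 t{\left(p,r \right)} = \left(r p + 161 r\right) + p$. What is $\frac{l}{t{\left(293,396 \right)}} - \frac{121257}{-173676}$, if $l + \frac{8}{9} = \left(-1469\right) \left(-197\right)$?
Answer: $\frac{668632361839}{93825159156} \approx 7.1264$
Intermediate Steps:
$t{\left(p,r \right)} = \frac{p}{4} + \frac{161 r}{4} + \frac{p r}{4}$ ($t{\left(p,r \right)} = \frac{\left(r p + 161 r\right) + p}{4} = \frac{\left(p r + 161 r\right) + p}{4} = \frac{\left(161 r + p r\right) + p}{4} = \frac{p + 161 r + p r}{4} = \frac{p}{4} + \frac{161 r}{4} + \frac{p r}{4}$)
$l = \frac{2604529}{9}$ ($l = - \frac{8}{9} - -289393 = - \frac{8}{9} + 289393 = \frac{2604529}{9} \approx 2.8939 \cdot 10^{5}$)
$\frac{l}{t{\left(293,396 \right)}} - \frac{121257}{-173676} = \frac{2604529}{9 \left(\frac{1}{4} \cdot 293 + \frac{161}{4} \cdot 396 + \frac{1}{4} \cdot 293 \cdot 396\right)} - \frac{121257}{-173676} = \frac{2604529}{9 \left(\frac{293}{4} + 15939 + 29007\right)} - - \frac{40419}{57892} = \frac{2604529}{9 \cdot \frac{180077}{4}} + \frac{40419}{57892} = \frac{2604529}{9} \cdot \frac{4}{180077} + \frac{40419}{57892} = \frac{10418116}{1620693} + \frac{40419}{57892} = \frac{668632361839}{93825159156}$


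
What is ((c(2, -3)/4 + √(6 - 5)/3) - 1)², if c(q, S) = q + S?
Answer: 121/144 ≈ 0.84028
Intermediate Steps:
c(q, S) = S + q
((c(2, -3)/4 + √(6 - 5)/3) - 1)² = (((-3 + 2)/4 + √(6 - 5)/3) - 1)² = ((-1*¼ + √1*(⅓)) - 1)² = ((-¼ + 1*(⅓)) - 1)² = ((-¼ + ⅓) - 1)² = (1/12 - 1)² = (-11/12)² = 121/144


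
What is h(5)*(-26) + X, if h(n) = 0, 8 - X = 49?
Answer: -41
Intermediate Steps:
X = -41 (X = 8 - 1*49 = 8 - 49 = -41)
h(5)*(-26) + X = 0*(-26) - 41 = 0 - 41 = -41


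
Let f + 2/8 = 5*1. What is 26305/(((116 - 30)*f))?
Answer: 52610/817 ≈ 64.394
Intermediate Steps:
f = 19/4 (f = -¼ + 5*1 = -¼ + 5 = 19/4 ≈ 4.7500)
26305/(((116 - 30)*f)) = 26305/(((116 - 30)*(19/4))) = 26305/((86*(19/4))) = 26305/(817/2) = 26305*(2/817) = 52610/817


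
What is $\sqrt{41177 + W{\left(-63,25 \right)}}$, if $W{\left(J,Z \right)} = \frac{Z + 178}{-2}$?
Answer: $\frac{\sqrt{164302}}{2} \approx 202.67$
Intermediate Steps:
$W{\left(J,Z \right)} = -89 - \frac{Z}{2}$ ($W{\left(J,Z \right)} = \left(178 + Z\right) \left(- \frac{1}{2}\right) = -89 - \frac{Z}{2}$)
$\sqrt{41177 + W{\left(-63,25 \right)}} = \sqrt{41177 - \frac{203}{2}} = \sqrt{\frac{82151}{2}} = \frac{\sqrt{164302}}{2}$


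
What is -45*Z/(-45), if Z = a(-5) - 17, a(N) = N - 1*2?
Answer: -24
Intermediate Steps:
a(N) = -2 + N (a(N) = N - 2 = -2 + N)
Z = -24 (Z = (-2 - 5) - 17 = -7 - 17 = -24)
-45*Z/(-45) = -45*(-24)/(-45) = 1080*(-1/45) = -24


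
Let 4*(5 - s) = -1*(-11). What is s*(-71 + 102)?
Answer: 279/4 ≈ 69.750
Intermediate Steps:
s = 9/4 (s = 5 - (-1)*(-11)/4 = 5 - ¼*11 = 5 - 11/4 = 9/4 ≈ 2.2500)
s*(-71 + 102) = 9*(-71 + 102)/4 = (9/4)*31 = 279/4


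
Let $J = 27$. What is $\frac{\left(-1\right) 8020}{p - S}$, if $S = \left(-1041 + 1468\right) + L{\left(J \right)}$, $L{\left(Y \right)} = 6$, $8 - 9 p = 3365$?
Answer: $\frac{4010}{403} \approx 9.9504$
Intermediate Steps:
$p = -373$ ($p = \frac{8}{9} - \frac{3365}{9} = -373$)
$S = 433$ ($S = \left(-1041 + 1468\right) + 6 = 427 + 6 = 433$)
$\frac{\left(-1\right) 8020}{p - S} = \frac{\left(-1\right) 8020}{-373 - 433} = - \frac{8020}{-373 - 433} = - \frac{8020}{-806} = \left(-8020\right) \left(- \frac{1}{806}\right) = \frac{4010}{403}$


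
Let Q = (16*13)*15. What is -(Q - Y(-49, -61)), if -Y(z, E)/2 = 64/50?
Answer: -78064/25 ≈ -3122.6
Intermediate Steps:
Y(z, E) = -64/25 (Y(z, E) = -128/50 = -2*32/25 = -64/25)
Q = 3120 (Q = 208*15 = 3120)
-(Q - Y(-49, -61)) = -(3120 - 1*(-64/25)) = -(3120 + 64/25) = -1*78064/25 = -78064/25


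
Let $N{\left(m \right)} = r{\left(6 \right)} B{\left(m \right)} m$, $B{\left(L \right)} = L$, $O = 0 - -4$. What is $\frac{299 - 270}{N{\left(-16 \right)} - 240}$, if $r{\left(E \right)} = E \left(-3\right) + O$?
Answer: $- \frac{29}{3824} \approx -0.0075837$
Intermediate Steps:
$O = 4$ ($O = 0 + 4 = 4$)
$r{\left(E \right)} = 4 - 3 E$ ($r{\left(E \right)} = E \left(-3\right) + 4 = - 3 E + 4 = 4 - 3 E$)
$N{\left(m \right)} = - 14 m^{2}$ ($N{\left(m \right)} = \left(4 - 18\right) m m = - 14 m m = - 14 m^{2}$)
$\frac{299 - 270}{N{\left(-16 \right)} - 240} = \frac{299 - 270}{- 14 \left(-16\right)^{2} - 240} = \frac{29}{\left(-14\right) 256 - 240} = \frac{29}{-3584 - 240} = \frac{29}{-3824} = 29 \left(- \frac{1}{3824}\right) = - \frac{29}{3824}$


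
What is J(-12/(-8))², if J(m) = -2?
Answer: 4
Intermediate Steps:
J(-12/(-8))² = (-2)² = 4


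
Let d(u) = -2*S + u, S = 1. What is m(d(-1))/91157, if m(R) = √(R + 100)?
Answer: √97/91157 ≈ 0.00010804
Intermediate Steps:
d(u) = -2 + u (d(u) = -2*1 + u = -2 + u)
m(R) = √(100 + R)
m(d(-1))/91157 = √(100 + (-2 - 1))/91157 = √(100 - 3)*(1/91157) = √97*(1/91157) = √97/91157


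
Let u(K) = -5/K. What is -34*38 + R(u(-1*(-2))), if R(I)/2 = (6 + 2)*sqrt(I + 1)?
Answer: -1292 + 8*I*sqrt(6) ≈ -1292.0 + 19.596*I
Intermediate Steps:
R(I) = 16*sqrt(1 + I) (R(I) = 2*((6 + 2)*sqrt(I + 1)) = 2*(8*sqrt(1 + I)) = 16*sqrt(1 + I))
-34*38 + R(u(-1*(-2))) = -34*38 + 16*sqrt(1 - 5/((-1*(-2)))) = -1292 + 16*sqrt(1 - 5/2) = -1292 + 16*sqrt(-3/2) = -1292 + 16*(I*sqrt(6)/2) = -1292 + 8*I*sqrt(6)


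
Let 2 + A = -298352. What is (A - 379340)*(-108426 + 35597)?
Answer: 49355776326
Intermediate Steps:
A = -298354 (A = -2 - 298352 = -298354)
(A - 379340)*(-108426 + 35597) = (-298354 - 379340)*(-108426 + 35597) = -677694*(-72829) = 49355776326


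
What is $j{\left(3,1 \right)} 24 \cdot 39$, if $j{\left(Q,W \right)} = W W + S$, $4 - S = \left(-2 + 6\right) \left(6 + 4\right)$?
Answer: $-32760$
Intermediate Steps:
$S = -36$ ($S = 4 - \left(-2 + 6\right) \left(6 + 4\right) = 4 - 4 \cdot 10 = 4 - 40 = -36$)
$j{\left(Q,W \right)} = -36 + W^{2}$ ($j{\left(Q,W \right)} = W W - 36 = W^{2} - 36 = -36 + W^{2}$)
$j{\left(3,1 \right)} 24 \cdot 39 = \left(-36 + 1^{2}\right) 24 \cdot 39 = \left(-36 + 1\right) 24 \cdot 39 = \left(-35\right) 24 \cdot 39 = \left(-840\right) 39 = -32760$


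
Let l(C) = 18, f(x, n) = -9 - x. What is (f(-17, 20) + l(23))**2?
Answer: 676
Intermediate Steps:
(f(-17, 20) + l(23))**2 = ((-9 - 1*(-17)) + 18)**2 = ((-9 + 17) + 18)**2 = (8 + 18)**2 = 26**2 = 676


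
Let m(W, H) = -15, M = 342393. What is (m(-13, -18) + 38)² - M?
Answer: -341864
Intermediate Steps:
(m(-13, -18) + 38)² - M = (-15 + 38)² - 1*342393 = 23² - 342393 = 529 - 342393 = -341864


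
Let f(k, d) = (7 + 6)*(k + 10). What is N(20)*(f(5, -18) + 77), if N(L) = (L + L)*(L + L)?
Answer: 435200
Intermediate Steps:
f(k, d) = 130 + 13*k (f(k, d) = 13*(10 + k) = 130 + 13*k)
N(L) = 4*L² (N(L) = (2*L)*(2*L) = 4*L²)
N(20)*(f(5, -18) + 77) = (4*20²)*((130 + 13*5) + 77) = (4*400)*((130 + 65) + 77) = 1600*(195 + 77) = 1600*272 = 435200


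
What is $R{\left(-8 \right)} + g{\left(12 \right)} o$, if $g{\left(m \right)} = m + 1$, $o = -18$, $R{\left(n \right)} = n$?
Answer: $-242$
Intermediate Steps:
$g{\left(m \right)} = 1 + m$
$R{\left(-8 \right)} + g{\left(12 \right)} o = -8 + \left(1 + 12\right) \left(-18\right) = -8 + 13 \left(-18\right) = -8 - 234 = -242$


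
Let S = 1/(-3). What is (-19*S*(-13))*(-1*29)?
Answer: 7163/3 ≈ 2387.7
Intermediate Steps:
S = -1/3 (S = 1*(-1/3) = -1/3 ≈ -0.33333)
(-19*S*(-13))*(-1*29) = (-19*(-1/3)*(-13))*(-1*29) = ((19/3)*(-13))*(-29) = -247/3*(-29) = 7163/3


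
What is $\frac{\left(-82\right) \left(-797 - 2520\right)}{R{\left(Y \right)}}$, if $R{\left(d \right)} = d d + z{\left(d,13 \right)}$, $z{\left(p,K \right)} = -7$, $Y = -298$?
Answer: $\frac{271994}{88797} \approx 3.0631$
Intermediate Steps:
$R{\left(d \right)} = -7 + d^{2}$ ($R{\left(d \right)} = d d - 7 = d^{2} - 7 = -7 + d^{2}$)
$\frac{\left(-82\right) \left(-797 - 2520\right)}{R{\left(Y \right)}} = \frac{\left(-82\right) \left(-797 - 2520\right)}{-7 + \left(-298\right)^{2}} = \frac{\left(-82\right) \left(-3317\right)}{-7 + 88804} = \frac{271994}{88797}$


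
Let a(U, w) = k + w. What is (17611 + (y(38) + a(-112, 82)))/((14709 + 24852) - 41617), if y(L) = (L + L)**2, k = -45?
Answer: -2928/257 ≈ -11.393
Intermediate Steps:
a(U, w) = -45 + w
y(L) = 4*L**2 (y(L) = (2*L)**2 = 4*L**2)
(17611 + (y(38) + a(-112, 82)))/((14709 + 24852) - 41617) = (17611 + (4*38**2 + (-45 + 82)))/((14709 + 24852) - 41617) = (17611 + (4*1444 + 37))/(39561 - 41617) = (17611 + (5776 + 37))/(-2056) = (17611 + 5813)*(-1/2056) = 23424*(-1/2056) = -2928/257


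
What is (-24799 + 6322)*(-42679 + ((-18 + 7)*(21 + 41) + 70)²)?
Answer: -6131869605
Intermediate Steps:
(-24799 + 6322)*(-42679 + ((-18 + 7)*(21 + 41) + 70)²) = -18477*(-42679 + (-11*62 + 70)²) = -18477*(-42679 + (-682 + 70)²) = -18477*(-42679 + (-612)²) = -18477*(-42679 + 374544) = -18477*331865 = -6131869605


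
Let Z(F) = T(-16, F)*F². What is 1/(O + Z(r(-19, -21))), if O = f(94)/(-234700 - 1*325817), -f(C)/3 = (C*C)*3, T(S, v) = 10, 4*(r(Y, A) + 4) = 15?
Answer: 1494712/1146259 ≈ 1.3040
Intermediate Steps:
r(Y, A) = -¼ (r(Y, A) = -4 + (¼)*15 = -4 + 15/4 = -¼)
f(C) = -9*C² (f(C) = -3*C*C*3 = -3*C²*3 = -9*C²)
Z(F) = 10*F²
O = 26508/186839 (O = (-9*94²)/(-234700 - 1*325817) = (-9*8836)/(-234700 - 325817) = -79524/(-560517) = -79524*(-1/560517) = 26508/186839 ≈ 0.14188)
1/(O + Z(r(-19, -21))) = 1/(26508/186839 + 10*(-¼)²) = 1/(26508/186839 + 10*(1/16)) = 1/(26508/186839 + 5/8) = 1/(1146259/1494712) = 1494712/1146259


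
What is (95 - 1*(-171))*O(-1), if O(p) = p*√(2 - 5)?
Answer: -266*I*√3 ≈ -460.73*I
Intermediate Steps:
O(p) = I*p*√3 (O(p) = p*√(-3) = p*(I*√3) = I*p*√3)
(95 - 1*(-171))*O(-1) = (95 - 1*(-171))*(I*(-1)*√3) = (95 + 171)*(-I*√3) = 266*(-I*√3) = -266*I*√3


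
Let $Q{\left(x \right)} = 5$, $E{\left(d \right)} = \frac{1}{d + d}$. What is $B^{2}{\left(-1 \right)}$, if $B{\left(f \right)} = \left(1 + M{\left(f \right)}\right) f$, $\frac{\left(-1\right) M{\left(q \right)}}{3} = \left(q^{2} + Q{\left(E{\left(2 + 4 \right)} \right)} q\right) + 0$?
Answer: $169$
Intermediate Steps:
$E{\left(d \right)} = \frac{1}{2 d}$
$M{\left(q \right)} = - 15 q - 3 q^{2}$ ($M{\left(q \right)} = - 3 \left(\left(q^{2} + 5 q\right) + 0\right) = - 3 \left(q^{2} + 5 q\right) = - 15 q - 3 q^{2}$)
$B{\left(f \right)} = f \left(1 - 3 f \left(5 + f\right)\right)$ ($B{\left(f \right)} = \left(1 - 3 f \left(5 + f\right)\right) f = f \left(1 - 3 f \left(5 + f\right)\right)$)
$B^{2}{\left(-1 \right)} = \left(\left(-1\right) \left(-1\right) \left(-1 + 3 \left(-1\right) \left(5 - 1\right)\right)\right)^{2} = \left(\left(-1\right) \left(-1\right) \left(-1 + 3 \left(-1\right) 4\right)\right)^{2} = \left(\left(-1\right) \left(-1\right) \left(-1 - 12\right)\right)^{2} = \left(\left(-1\right) \left(-1\right) \left(-13\right)\right)^{2} = \left(-13\right)^{2} = 169$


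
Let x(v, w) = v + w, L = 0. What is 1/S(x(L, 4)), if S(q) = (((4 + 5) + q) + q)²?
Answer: 1/289 ≈ 0.0034602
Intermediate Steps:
S(q) = (9 + 2*q)² (S(q) = ((9 + q) + q)² = (9 + 2*q)²)
1/S(x(L, 4)) = 1/((9 + 2*(0 + 4))²) = 1/((9 + 2*4)²) = 1/((9 + 8)²) = 1/(17²) = 1/289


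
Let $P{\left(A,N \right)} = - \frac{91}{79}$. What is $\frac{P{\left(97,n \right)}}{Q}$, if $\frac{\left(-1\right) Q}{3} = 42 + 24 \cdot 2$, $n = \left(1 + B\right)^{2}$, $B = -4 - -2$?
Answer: $\frac{91}{21330} \approx 0.0042663$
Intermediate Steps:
$B = -2$ ($B = -4 + 2 = -2$)
$n = 1$ ($n = \left(1 - 2\right)^{2} = \left(-1\right)^{2} = 1$)
$P{\left(A,N \right)} = - \frac{91}{79}$ ($P{\left(A,N \right)} = \left(-91\right) \frac{1}{79} = - \frac{91}{79}$)
$Q = -270$ ($Q = - 3 \left(42 + 24 \cdot 2\right) = - 3 \left(42 + 48\right) = \left(-3\right) 90 = -270$)
$\frac{P{\left(97,n \right)}}{Q} = - \frac{91}{79 \left(-270\right)} = \left(- \frac{91}{79}\right) \left(- \frac{1}{270}\right) = \frac{91}{21330}$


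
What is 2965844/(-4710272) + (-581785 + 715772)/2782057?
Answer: -272143994523/468008756768 ≈ -0.58149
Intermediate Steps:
2965844/(-4710272) + (-581785 + 715772)/2782057 = 2965844*(-1/4710272) + 133987*(1/2782057) = -105923/168224 + 133987/2782057 = -272143994523/468008756768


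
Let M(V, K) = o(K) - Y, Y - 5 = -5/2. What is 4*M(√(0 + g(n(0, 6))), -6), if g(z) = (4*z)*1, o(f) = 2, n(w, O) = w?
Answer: -2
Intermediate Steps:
Y = 5/2 (Y = 5 - 5/2 = 5/2 ≈ 2.5000)
g(z) = 4*z
M(V, K) = -½ (M(V, K) = 2 - 1*5/2 = 2 - 5/2 = -½)
4*M(√(0 + g(n(0, 6))), -6) = 4*(-½) = -2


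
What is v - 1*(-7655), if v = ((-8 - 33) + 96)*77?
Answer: 11890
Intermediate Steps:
v = 4235 (v = (-41 + 96)*77 = 55*77 = 4235)
v - 1*(-7655) = 4235 - 1*(-7655) = 4235 + 7655 = 11890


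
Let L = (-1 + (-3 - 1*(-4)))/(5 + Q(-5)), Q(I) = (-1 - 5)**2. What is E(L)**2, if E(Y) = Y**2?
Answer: 0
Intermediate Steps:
Q(I) = 36 (Q(I) = (-6)**2 = 36)
L = 0 (L = (-1 + (-3 - 1*(-4)))/(5 + 36) = (-1 + (-3 + 4))/41 = (-1 + 1)*(1/41) = 0*(1/41) = 0)
E(L)**2 = (0**2)**2 = 0**2 = 0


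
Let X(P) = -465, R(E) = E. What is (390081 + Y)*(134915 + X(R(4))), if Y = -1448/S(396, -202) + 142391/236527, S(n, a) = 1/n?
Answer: -5829972893014100/236527 ≈ -2.4648e+10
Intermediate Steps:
Y = -135626331625/236527 (Y = -1448/(1/396) + 142391/236527 = -1448/1/396 + 142391*(1/236527) = -1448*396 + 142391/236527 = -573408 + 142391/236527 = -135626331625/236527 ≈ -5.7341e+5)
(390081 + Y)*(134915 + X(R(4))) = (390081 - 135626331625/236527)*(134915 - 465) = -43361642938/236527*134450 = -5829972893014100/236527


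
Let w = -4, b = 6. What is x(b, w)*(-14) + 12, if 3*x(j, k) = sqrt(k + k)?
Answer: 12 - 28*I*sqrt(2)/3 ≈ 12.0 - 13.199*I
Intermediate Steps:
x(j, k) = sqrt(2)*sqrt(k)/3 (x(j, k) = sqrt(k + k)/3 = sqrt(2*k)/3 = (sqrt(2)*sqrt(k))/3 = sqrt(2)*sqrt(k)/3)
x(b, w)*(-14) + 12 = (sqrt(2)*sqrt(-4)/3)*(-14) + 12 = (sqrt(2)*(2*I)/3)*(-14) + 12 = (2*I*sqrt(2)/3)*(-14) + 12 = -28*I*sqrt(2)/3 + 12 = 12 - 28*I*sqrt(2)/3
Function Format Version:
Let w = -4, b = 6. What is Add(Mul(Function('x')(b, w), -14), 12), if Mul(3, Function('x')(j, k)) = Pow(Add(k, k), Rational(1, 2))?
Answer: Add(12, Mul(Rational(-28, 3), I, Pow(2, Rational(1, 2)))) ≈ Add(12.000, Mul(-13.199, I))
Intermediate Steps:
Function('x')(j, k) = Mul(Rational(1, 3), Pow(2, Rational(1, 2)), Pow(k, Rational(1, 2))) (Function('x')(j, k) = Mul(Rational(1, 3), Pow(Add(k, k), Rational(1, 2))) = Mul(Rational(1, 3), Pow(Mul(2, k), Rational(1, 2))) = Mul(Rational(1, 3), Mul(Pow(2, Rational(1, 2)), Pow(k, Rational(1, 2)))) = Mul(Rational(1, 3), Pow(2, Rational(1, 2)), Pow(k, Rational(1, 2))))
Add(Mul(Function('x')(b, w), -14), 12) = Add(Mul(Mul(Rational(1, 3), Pow(2, Rational(1, 2)), Pow(-4, Rational(1, 2))), -14), 12) = Add(Mul(Mul(Rational(1, 3), Pow(2, Rational(1, 2)), Mul(2, I)), -14), 12) = Add(Mul(Mul(Rational(2, 3), I, Pow(2, Rational(1, 2))), -14), 12) = Add(Mul(Rational(-28, 3), I, Pow(2, Rational(1, 2))), 12) = Add(12, Mul(Rational(-28, 3), I, Pow(2, Rational(1, 2))))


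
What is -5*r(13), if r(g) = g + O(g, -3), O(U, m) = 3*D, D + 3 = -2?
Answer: 10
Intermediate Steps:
D = -5 (D = -3 - 2 = -5)
O(U, m) = -15 (O(U, m) = 3*(-5) = -15)
r(g) = -15 + g (r(g) = g - 15 = -15 + g)
-5*r(13) = -5*(-15 + 13) = -5*(-2) = 10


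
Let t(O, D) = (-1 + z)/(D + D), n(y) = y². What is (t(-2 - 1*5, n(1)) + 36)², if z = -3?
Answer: 1156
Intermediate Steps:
t(O, D) = -2/D (t(O, D) = (-1 - 3)/(D + D) = -4*1/(2*D) = -2/D)
(t(-2 - 1*5, n(1)) + 36)² = (-2/(1²) + 36)² = (-2/1 + 36)² = (-2*1 + 36)² = (-2 + 36)² = 34² = 1156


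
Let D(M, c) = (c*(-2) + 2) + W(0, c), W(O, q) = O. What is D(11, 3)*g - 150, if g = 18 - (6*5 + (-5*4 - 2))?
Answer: -190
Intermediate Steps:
D(M, c) = 2 - 2*c (D(M, c) = (c*(-2) + 2) + 0 = (-2*c + 2) + 0 = (2 - 2*c) + 0 = 2 - 2*c)
g = 10 (g = 18 - (30 + (-20 - 2)) = 18 - (30 - 22) = 18 - 1*8 = 18 - 8 = 10)
D(11, 3)*g - 150 = (2 - 2*3)*10 - 150 = (2 - 6)*10 - 150 = -4*10 - 150 = -40 - 150 = -190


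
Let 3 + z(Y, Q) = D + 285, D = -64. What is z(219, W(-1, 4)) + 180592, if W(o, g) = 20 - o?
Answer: 180810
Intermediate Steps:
z(Y, Q) = 218 (z(Y, Q) = -3 + (-64 + 285) = -3 + 221 = 218)
z(219, W(-1, 4)) + 180592 = 218 + 180592 = 180810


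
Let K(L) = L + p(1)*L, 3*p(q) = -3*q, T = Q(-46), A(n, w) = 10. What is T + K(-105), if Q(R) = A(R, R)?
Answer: 10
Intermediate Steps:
Q(R) = 10
T = 10
p(q) = -q (p(q) = (-3*q)/3 = -q)
K(L) = 0 (K(L) = L + (-1*1)*L = L - L = 0)
T + K(-105) = 10 + 0 = 10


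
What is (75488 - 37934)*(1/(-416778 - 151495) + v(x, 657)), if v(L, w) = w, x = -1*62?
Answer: 14020987189440/568273 ≈ 2.4673e+7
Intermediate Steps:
x = -62
(75488 - 37934)*(1/(-416778 - 151495) + v(x, 657)) = (75488 - 37934)*(1/(-416778 - 151495) + 657) = 37554*(1/(-568273) + 657) = 37554*(-1/568273 + 657) = 37554*(373355360/568273) = 14020987189440/568273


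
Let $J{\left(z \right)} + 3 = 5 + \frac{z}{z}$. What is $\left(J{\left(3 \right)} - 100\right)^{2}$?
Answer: $9409$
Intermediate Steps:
$J{\left(z \right)} = 3$ ($J{\left(z \right)} = -3 + \left(5 + \frac{z}{z}\right) = -3 + \left(5 + 1\right) = -3 + 6 = 3$)
$\left(J{\left(3 \right)} - 100\right)^{2} = \left(3 - 100\right)^{2} = \left(-97\right)^{2} = 9409$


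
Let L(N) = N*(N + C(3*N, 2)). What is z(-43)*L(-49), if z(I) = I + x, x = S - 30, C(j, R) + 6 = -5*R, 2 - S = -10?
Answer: -194285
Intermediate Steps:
S = 12 (S = 2 - 1*(-10) = 2 + 10 = 12)
C(j, R) = -6 - 5*R
L(N) = N*(-16 + N) (L(N) = N*(N + (-6 - 5*2)) = N*(N + (-6 - 10)) = N*(N - 16) = N*(-16 + N))
x = -18 (x = 12 - 30 = -18)
z(I) = -18 + I (z(I) = I - 18 = -18 + I)
z(-43)*L(-49) = (-18 - 43)*(-49*(-16 - 49)) = -(-2989)*(-65) = -61*3185 = -194285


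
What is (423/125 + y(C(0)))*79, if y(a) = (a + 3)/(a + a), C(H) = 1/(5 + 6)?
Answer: 201292/125 ≈ 1610.3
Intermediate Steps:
C(H) = 1/11
y(a) = (3 + a)/(2*a) (y(a) = (3 + a)/((2*a)) = (3 + a)*(1/(2*a)) = (3 + a)/(2*a))
(423/125 + y(C(0)))*79 = (423/125 + (3 + 1/11)/(2*(1/11)))*79 = (423*(1/125) + (1/2)*11*(34/11))*79 = (423/125 + 17)*79 = (2548/125)*79 = 201292/125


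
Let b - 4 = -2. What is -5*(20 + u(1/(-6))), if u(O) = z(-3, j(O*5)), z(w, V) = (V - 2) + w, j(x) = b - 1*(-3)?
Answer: -100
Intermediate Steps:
b = 2 (b = 4 - 2 = 2)
j(x) = 5 (j(x) = 2 - 1*(-3) = 2 + 3 = 5)
z(w, V) = -2 + V + w (z(w, V) = (-2 + V) + w = -2 + V + w)
u(O) = 0 (u(O) = -2 + 5 - 3 = 0)
-5*(20 + u(1/(-6))) = -5*(20 + 0) = -5*20 = -100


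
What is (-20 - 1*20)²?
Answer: 1600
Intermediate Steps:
(-20 - 1*20)² = (-20 - 20)² = (-40)² = 1600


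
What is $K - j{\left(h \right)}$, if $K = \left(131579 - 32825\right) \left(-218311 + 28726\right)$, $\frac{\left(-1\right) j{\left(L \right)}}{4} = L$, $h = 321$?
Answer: $-18722275806$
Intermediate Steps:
$j{\left(L \right)} = - 4 L$
$K = -18722277090$ ($K = 98754 \left(-189585\right) = -18722277090$)
$K - j{\left(h \right)} = -18722277090 - \left(-4\right) 321 = -18722277090 - -1284 = -18722277090 + 1284 = -18722275806$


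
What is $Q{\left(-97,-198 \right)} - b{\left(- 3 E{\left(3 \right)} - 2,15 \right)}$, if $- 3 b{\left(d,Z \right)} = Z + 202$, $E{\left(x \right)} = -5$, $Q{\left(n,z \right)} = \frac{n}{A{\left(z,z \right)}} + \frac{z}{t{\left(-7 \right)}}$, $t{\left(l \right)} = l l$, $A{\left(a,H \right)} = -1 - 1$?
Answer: $\frac{34337}{294} \approx 116.79$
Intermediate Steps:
$A{\left(a,H \right)} = -2$
$t{\left(l \right)} = l^{2}$
$Q{\left(n,z \right)} = - \frac{n}{2} + \frac{z}{49}$ ($Q{\left(n,z \right)} = \frac{n}{-2} + \frac{z}{\left(-7\right)^{2}} = n \left(- \frac{1}{2}\right) + \frac{z}{49} = - \frac{n}{2} + z \frac{1}{49} = - \frac{n}{2} + \frac{z}{49}$)
$b{\left(d,Z \right)} = - \frac{202}{3} - \frac{Z}{3}$ ($b{\left(d,Z \right)} = - \frac{Z + 202}{3} = - \frac{202 + Z}{3} = - \frac{202}{3} - \frac{Z}{3}$)
$Q{\left(-97,-198 \right)} - b{\left(- 3 E{\left(3 \right)} - 2,15 \right)} = \left(\left(- \frac{1}{2}\right) \left(-97\right) + \frac{1}{49} \left(-198\right)\right) - \left(- \frac{202}{3} - 5\right) = \left(\frac{97}{2} - \frac{198}{49}\right) - \left(- \frac{202}{3} - 5\right) = \frac{4357}{98} - - \frac{217}{3} = \frac{4357}{98} + \frac{217}{3} = \frac{34337}{294}$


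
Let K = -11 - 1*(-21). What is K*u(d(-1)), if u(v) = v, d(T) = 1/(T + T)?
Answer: -5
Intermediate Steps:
d(T) = 1/(2*T)
K = 10 (K = -11 + 21 = 10)
K*u(d(-1)) = 10*((½)/(-1)) = 10*((½)*(-1)) = 10*(-½) = -5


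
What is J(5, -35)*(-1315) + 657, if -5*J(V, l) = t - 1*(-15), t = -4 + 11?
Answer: 6443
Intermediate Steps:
t = 7
J(V, l) = -22/5 (J(V, l) = -(7 - 1*(-15))/5 = -(7 + 15)/5 = -1/5*22 = -22/5)
J(5, -35)*(-1315) + 657 = -22/5*(-1315) + 657 = 5786 + 657 = 6443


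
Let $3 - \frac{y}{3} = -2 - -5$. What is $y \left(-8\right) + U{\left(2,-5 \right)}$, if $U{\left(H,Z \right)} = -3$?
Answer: $-3$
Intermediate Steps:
$y = 0$ ($y = 9 - 3 \left(-2 - -5\right) = 9 - 3 \left(-2 + 5\right) = 9 - 9 = 0$)
$y \left(-8\right) + U{\left(2,-5 \right)} = 0 \left(-8\right) - 3 = 0 - 3 = -3$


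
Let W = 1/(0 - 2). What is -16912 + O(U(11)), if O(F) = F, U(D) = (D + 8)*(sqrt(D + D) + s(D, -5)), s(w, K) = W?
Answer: -33843/2 + 19*sqrt(22) ≈ -16832.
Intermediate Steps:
W = -1/2 (W = 1/(-2) = -1/2 ≈ -0.50000)
s(w, K) = -1/2
U(D) = (8 + D)*(-1/2 + sqrt(2)*sqrt(D)) (U(D) = (D + 8)*(sqrt(D + D) - 1/2) = (8 + D)*(sqrt(2*D) - 1/2) = (8 + D)*(sqrt(2)*sqrt(D) - 1/2) = (8 + D)*(-1/2 + sqrt(2)*sqrt(D)))
-16912 + O(U(11)) = -16912 + (-4 - 1/2*11 + sqrt(2)*11**(3/2) + 8*sqrt(2)*sqrt(11)) = -16912 + (-4 - 11/2 + sqrt(2)*(11*sqrt(11)) + 8*sqrt(22)) = -16912 + (-4 - 11/2 + 11*sqrt(22) + 8*sqrt(22)) = -16912 + (-19/2 + 19*sqrt(22)) = -33843/2 + 19*sqrt(22)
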